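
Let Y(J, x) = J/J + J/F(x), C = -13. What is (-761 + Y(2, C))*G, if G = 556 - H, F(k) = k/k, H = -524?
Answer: -818640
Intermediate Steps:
F(k) = 1
Y(J, x) = 1 + J (Y(J, x) = J/J + J/1 = 1 + J*1 = 1 + J)
G = 1080 (G = 556 - 1*(-524) = 556 + 524 = 1080)
(-761 + Y(2, C))*G = (-761 + (1 + 2))*1080 = (-761 + 3)*1080 = -758*1080 = -818640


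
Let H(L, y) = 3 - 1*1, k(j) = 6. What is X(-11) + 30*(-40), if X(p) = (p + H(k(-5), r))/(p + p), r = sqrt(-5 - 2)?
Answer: -26391/22 ≈ -1199.6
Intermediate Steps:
r = I*sqrt(7) (r = sqrt(-7) = I*sqrt(7) ≈ 2.6458*I)
H(L, y) = 2 (H(L, y) = 3 - 1 = 2)
X(p) = (2 + p)/(2*p) (X(p) = (p + 2)/(p + p) = (2 + p)/((2*p)) = (2 + p)*(1/(2*p)) = (2 + p)/(2*p))
X(-11) + 30*(-40) = (1/2)*(2 - 11)/(-11) + 30*(-40) = (1/2)*(-1/11)*(-9) - 1200 = 9/22 - 1200 = -26391/22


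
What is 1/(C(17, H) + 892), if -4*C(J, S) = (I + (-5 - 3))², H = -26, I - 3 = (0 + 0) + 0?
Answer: 4/3543 ≈ 0.0011290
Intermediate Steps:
I = 3 (I = 3 + ((0 + 0) + 0) = 3 + (0 + 0) = 3 + 0 = 3)
C(J, S) = -25/4 (C(J, S) = -(3 + (-5 - 3))²/4 = -(3 - 8)²/4 = -¼*(-5)² = -¼*25 = -25/4)
1/(C(17, H) + 892) = 1/(-25/4 + 892) = 1/(3543/4) = 4/3543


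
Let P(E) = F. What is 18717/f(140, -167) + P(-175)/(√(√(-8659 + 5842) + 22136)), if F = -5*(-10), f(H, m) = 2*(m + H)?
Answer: -6239/18 + 50/√(22136 + 3*I*√313) ≈ -346.27 - 0.00040289*I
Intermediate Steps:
f(H, m) = 2*H + 2*m (f(H, m) = 2*(H + m) = 2*H + 2*m)
F = 50
P(E) = 50
18717/f(140, -167) + P(-175)/(√(√(-8659 + 5842) + 22136)) = 18717/(2*140 + 2*(-167)) + 50/(√(√(-8659 + 5842) + 22136)) = 18717/(280 - 334) + 50/(√(√(-2817) + 22136)) = 18717/(-54) + 50/(√(3*I*√313 + 22136)) = 18717*(-1/54) + 50/(√(22136 + 3*I*√313)) = -6239/18 + 50/√(22136 + 3*I*√313)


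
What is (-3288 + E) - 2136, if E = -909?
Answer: -6333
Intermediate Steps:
(-3288 + E) - 2136 = (-3288 - 909) - 2136 = -4197 - 2136 = -6333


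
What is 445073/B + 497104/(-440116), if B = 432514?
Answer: -4780172747/47589082906 ≈ -0.10045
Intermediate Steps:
445073/B + 497104/(-440116) = 445073/432514 + 497104/(-440116) = 445073*(1/432514) + 497104*(-1/440116) = 445073/432514 - 124276/110029 = -4780172747/47589082906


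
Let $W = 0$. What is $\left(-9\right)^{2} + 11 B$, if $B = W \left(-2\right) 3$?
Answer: $81$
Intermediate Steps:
$B = 0$ ($B = 0 \left(-2\right) 3 = 0 \cdot 3 = 0$)
$\left(-9\right)^{2} + 11 B = \left(-9\right)^{2} + 11 \cdot 0 = 81 + 0 = 81$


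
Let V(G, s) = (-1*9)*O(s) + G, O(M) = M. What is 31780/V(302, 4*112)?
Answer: -3178/373 ≈ -8.5201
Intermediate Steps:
V(G, s) = G - 9*s (V(G, s) = (-1*9)*s + G = -9*s + G = G - 9*s)
31780/V(302, 4*112) = 31780/(302 - 36*112) = 31780/(302 - 9*448) = 31780/(302 - 4032) = 31780/(-3730) = 31780*(-1/3730) = -3178/373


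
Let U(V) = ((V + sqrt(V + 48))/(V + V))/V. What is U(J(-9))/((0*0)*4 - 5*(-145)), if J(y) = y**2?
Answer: 1/117450 + sqrt(129)/9513450 ≈ 9.7081e-6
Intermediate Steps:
U(V) = (V + sqrt(48 + V))/(2*V**2) (U(V) = ((V + sqrt(48 + V))/((2*V)))/V = ((V + sqrt(48 + V))*(1/(2*V)))/V = ((V + sqrt(48 + V))/(2*V))/V = (V + sqrt(48 + V))/(2*V**2))
U(J(-9))/((0*0)*4 - 5*(-145)) = (((-9)**2 + sqrt(48 + (-9)**2))/(2*((-9)**2)**2))/((0*0)*4 - 5*(-145)) = ((1/2)*(81 + sqrt(48 + 81))/81**2)/(0*4 + 725) = ((1/2)*(1/6561)*(81 + sqrt(129)))/(0 + 725) = (1/162 + sqrt(129)/13122)/725 = (1/162 + sqrt(129)/13122)*(1/725) = 1/117450 + sqrt(129)/9513450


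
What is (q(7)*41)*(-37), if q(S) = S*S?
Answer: -74333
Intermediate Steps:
q(S) = S**2
(q(7)*41)*(-37) = (7**2*41)*(-37) = (49*41)*(-37) = 2009*(-37) = -74333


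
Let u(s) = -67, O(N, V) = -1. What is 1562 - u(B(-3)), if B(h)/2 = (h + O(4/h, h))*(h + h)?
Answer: 1629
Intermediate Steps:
B(h) = 4*h*(-1 + h) (B(h) = 2*((h - 1)*(h + h)) = 2*((-1 + h)*(2*h)) = 2*(2*h*(-1 + h)) = 4*h*(-1 + h))
1562 - u(B(-3)) = 1562 - 1*(-67) = 1562 + 67 = 1629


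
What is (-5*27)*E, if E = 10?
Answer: -1350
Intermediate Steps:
(-5*27)*E = -5*27*10 = -135*10 = -1350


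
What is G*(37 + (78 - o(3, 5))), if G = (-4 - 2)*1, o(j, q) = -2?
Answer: -702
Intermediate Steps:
G = -6 (G = -6*1 = -6)
G*(37 + (78 - o(3, 5))) = -6*(37 + (78 - 1*(-2))) = -6*(37 + (78 + 2)) = -6*(37 + 80) = -6*117 = -702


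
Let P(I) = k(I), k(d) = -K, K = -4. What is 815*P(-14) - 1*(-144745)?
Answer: 148005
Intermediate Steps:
k(d) = 4 (k(d) = -1*(-4) = 4)
P(I) = 4
815*P(-14) - 1*(-144745) = 815*4 - 1*(-144745) = 3260 + 144745 = 148005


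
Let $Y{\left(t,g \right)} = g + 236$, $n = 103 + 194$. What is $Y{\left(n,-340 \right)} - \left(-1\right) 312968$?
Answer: $312864$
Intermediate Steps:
$n = 297$
$Y{\left(t,g \right)} = 236 + g$
$Y{\left(n,-340 \right)} - \left(-1\right) 312968 = \left(236 - 340\right) - \left(-1\right) 312968 = -104 - -312968 = -104 + 312968 = 312864$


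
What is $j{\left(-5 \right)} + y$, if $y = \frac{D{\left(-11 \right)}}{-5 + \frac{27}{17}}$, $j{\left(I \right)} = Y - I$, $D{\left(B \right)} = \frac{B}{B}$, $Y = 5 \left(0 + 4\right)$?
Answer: $\frac{1433}{58} \approx 24.707$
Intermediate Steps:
$Y = 20$ ($Y = 5 \cdot 4 = 20$)
$D{\left(B \right)} = 1$
$j{\left(I \right)} = 20 - I$
$y = - \frac{17}{58}$ ($y = 1 \frac{1}{-5 + \frac{27}{17}} = 1 \frac{1}{- \frac{58}{17}} = 1 \left(- \frac{17}{58}\right) = - \frac{17}{58} \approx -0.2931$)
$j{\left(-5 \right)} + y = \left(20 - -5\right) - \frac{17}{58} = \left(20 + 5\right) - \frac{17}{58} = 25 - \frac{17}{58} = \frac{1433}{58}$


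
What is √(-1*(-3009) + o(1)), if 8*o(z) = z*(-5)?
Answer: √48134/4 ≈ 54.849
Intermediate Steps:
o(z) = -5*z/8 (o(z) = (z*(-5))/8 = (-5*z)/8 = -5*z/8)
√(-1*(-3009) + o(1)) = √(-1*(-3009) - 5/8*1) = √(3009 - 5/8) = √(24067/8) = √48134/4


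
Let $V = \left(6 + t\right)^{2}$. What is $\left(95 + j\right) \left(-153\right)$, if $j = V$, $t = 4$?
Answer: $-29835$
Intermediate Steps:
$V = 100$ ($V = \left(6 + 4\right)^{2} = 10^{2} = 100$)
$j = 100$
$\left(95 + j\right) \left(-153\right) = \left(95 + 100\right) \left(-153\right) = 195 \left(-153\right) = -29835$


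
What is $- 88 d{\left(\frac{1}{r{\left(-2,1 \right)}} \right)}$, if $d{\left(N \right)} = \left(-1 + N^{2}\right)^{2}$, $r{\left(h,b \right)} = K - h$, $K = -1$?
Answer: $0$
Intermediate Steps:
$r{\left(h,b \right)} = -1 - h$
$- 88 d{\left(\frac{1}{r{\left(-2,1 \right)}} \right)} = - 88 \left(-1 + \left(\frac{1}{-1 - -2}\right)^{2}\right)^{2} = - 88 \left(-1 + \left(\frac{1}{-1 + 2}\right)^{2}\right)^{2} = - 88 \left(-1 + \left(1^{-1}\right)^{2}\right)^{2} = - 88 \left(-1 + 1^{2}\right)^{2} = - 88 \left(-1 + 1\right)^{2} = - 88 \cdot 0^{2} = \left(-88\right) 0 = 0$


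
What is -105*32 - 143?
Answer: -3503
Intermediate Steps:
-105*32 - 143 = -3360 - 143 = -3503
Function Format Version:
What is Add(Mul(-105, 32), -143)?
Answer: -3503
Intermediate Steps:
Add(Mul(-105, 32), -143) = Add(-3360, -143) = -3503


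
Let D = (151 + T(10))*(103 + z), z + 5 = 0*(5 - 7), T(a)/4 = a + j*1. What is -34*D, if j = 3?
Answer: -676396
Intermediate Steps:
T(a) = 12 + 4*a (T(a) = 4*(a + 3*1) = 4*(a + 3) = 4*(3 + a) = 12 + 4*a)
z = -5 (z = -5 + 0*(5 - 7) = -5 + 0*(-2) = -5 + 0 = -5)
D = 19894 (D = (151 + (12 + 4*10))*(103 - 5) = (151 + (12 + 40))*98 = (151 + 52)*98 = 203*98 = 19894)
-34*D = -34*19894 = -676396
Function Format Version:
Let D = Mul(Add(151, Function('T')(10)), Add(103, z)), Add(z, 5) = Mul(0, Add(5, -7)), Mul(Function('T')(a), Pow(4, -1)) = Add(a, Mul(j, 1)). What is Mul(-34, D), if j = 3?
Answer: -676396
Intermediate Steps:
Function('T')(a) = Add(12, Mul(4, a)) (Function('T')(a) = Mul(4, Add(a, Mul(3, 1))) = Mul(4, Add(a, 3)) = Mul(4, Add(3, a)) = Add(12, Mul(4, a)))
z = -5 (z = Add(-5, Mul(0, Add(5, -7))) = Add(-5, Mul(0, -2)) = Add(-5, 0) = -5)
D = 19894 (D = Mul(Add(151, Add(12, Mul(4, 10))), Add(103, -5)) = Mul(Add(151, Add(12, 40)), 98) = Mul(Add(151, 52), 98) = Mul(203, 98) = 19894)
Mul(-34, D) = Mul(-34, 19894) = -676396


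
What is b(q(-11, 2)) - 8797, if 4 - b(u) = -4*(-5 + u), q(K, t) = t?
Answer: -8805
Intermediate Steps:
b(u) = -16 + 4*u (b(u) = 4 - (-4)*(-5 + u) = 4 - (20 - 4*u) = 4 + (-20 + 4*u) = -16 + 4*u)
b(q(-11, 2)) - 8797 = (-16 + 4*2) - 8797 = (-16 + 8) - 8797 = -8 - 8797 = -8805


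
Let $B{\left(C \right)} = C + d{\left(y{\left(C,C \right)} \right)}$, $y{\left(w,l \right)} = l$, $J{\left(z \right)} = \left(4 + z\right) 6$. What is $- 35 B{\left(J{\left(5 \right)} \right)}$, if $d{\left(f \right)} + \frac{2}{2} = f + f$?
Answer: $-5635$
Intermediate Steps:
$J{\left(z \right)} = 24 + 6 z$
$d{\left(f \right)} = -1 + 2 f$ ($d{\left(f \right)} = -1 + \left(f + f\right) = -1 + 2 f$)
$B{\left(C \right)} = -1 + 3 C$ ($B{\left(C \right)} = C + \left(-1 + 2 C\right) = -1 + 3 C$)
$- 35 B{\left(J{\left(5 \right)} \right)} = - 35 \left(-1 + 3 \left(24 + 6 \cdot 5\right)\right) = - 35 \left(-1 + 3 \left(24 + 30\right)\right) = - 35 \left(-1 + 3 \cdot 54\right) = - 35 \left(-1 + 162\right) = \left(-35\right) 161 = -5635$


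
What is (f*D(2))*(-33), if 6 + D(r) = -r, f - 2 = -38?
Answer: -9504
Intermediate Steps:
f = -36 (f = 2 - 38 = -36)
D(r) = -6 - r
(f*D(2))*(-33) = -36*(-6 - 1*2)*(-33) = -36*(-6 - 2)*(-33) = -36*(-8)*(-33) = 288*(-33) = -9504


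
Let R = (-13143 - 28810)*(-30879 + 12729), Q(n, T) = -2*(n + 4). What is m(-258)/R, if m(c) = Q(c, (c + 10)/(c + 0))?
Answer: 254/380723475 ≈ 6.6715e-7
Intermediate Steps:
Q(n, T) = -8 - 2*n (Q(n, T) = -2*(4 + n) = -8 - 2*n)
m(c) = -8 - 2*c
R = 761446950 (R = -41953*(-18150) = 761446950)
m(-258)/R = (-8 - 2*(-258))/761446950 = (-8 + 516)*(1/761446950) = 508*(1/761446950) = 254/380723475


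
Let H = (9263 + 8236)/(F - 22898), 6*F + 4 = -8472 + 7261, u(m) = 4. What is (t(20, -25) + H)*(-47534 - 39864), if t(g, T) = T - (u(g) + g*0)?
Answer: 120157130146/46201 ≈ 2.6007e+6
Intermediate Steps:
F = -405/2 (F = -⅔ + (-8472 + 7261)/6 = -⅔ + (⅙)*(-1211) = -⅔ - 1211/6 = -405/2 ≈ -202.50)
t(g, T) = -4 + T (t(g, T) = T - (4 + g*0) = T - (4 + 0) = T - 1*4 = T - 4 = -4 + T)
H = -34998/46201 (H = (9263 + 8236)/(-405/2 - 22898) = 17499/(-46201/2) = 17499*(-2/46201) = -34998/46201 ≈ -0.75752)
(t(20, -25) + H)*(-47534 - 39864) = ((-4 - 25) - 34998/46201)*(-47534 - 39864) = (-29 - 34998/46201)*(-87398) = -1374827/46201*(-87398) = 120157130146/46201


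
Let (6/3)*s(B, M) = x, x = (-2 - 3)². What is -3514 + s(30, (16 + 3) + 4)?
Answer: -7003/2 ≈ -3501.5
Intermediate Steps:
x = 25 (x = (-5)² = 25)
s(B, M) = 25/2 (s(B, M) = (½)*25 = 25/2)
-3514 + s(30, (16 + 3) + 4) = -3514 + 25/2 = -7003/2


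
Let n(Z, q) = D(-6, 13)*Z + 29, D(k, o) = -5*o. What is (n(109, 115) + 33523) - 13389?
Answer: 13078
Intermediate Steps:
n(Z, q) = 29 - 65*Z (n(Z, q) = (-5*13)*Z + 29 = -65*Z + 29 = 29 - 65*Z)
(n(109, 115) + 33523) - 13389 = ((29 - 65*109) + 33523) - 13389 = ((29 - 7085) + 33523) - 13389 = (-7056 + 33523) - 13389 = 26467 - 13389 = 13078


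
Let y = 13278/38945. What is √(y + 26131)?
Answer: √39633745167985/38945 ≈ 161.65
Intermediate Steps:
y = 13278/38945 (y = 13278*(1/38945) = 13278/38945 ≈ 0.34094)
√(y + 26131) = √(13278/38945 + 26131) = √(1017685073/38945) = √39633745167985/38945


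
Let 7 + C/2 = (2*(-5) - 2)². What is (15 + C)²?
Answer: 83521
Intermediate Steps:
C = 274 (C = -14 + 2*(2*(-5) - 2)² = -14 + 2*(-10 - 2)² = -14 + 2*(-12)² = -14 + 2*144 = -14 + 288 = 274)
(15 + C)² = (15 + 274)² = 289² = 83521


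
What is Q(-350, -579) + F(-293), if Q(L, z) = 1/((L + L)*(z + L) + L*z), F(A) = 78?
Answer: 66530101/852950 ≈ 78.000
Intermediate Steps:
Q(L, z) = 1/(L*z + 2*L*(L + z)) (Q(L, z) = 1/((2*L)*(L + z) + L*z) = 1/(2*L*(L + z) + L*z) = 1/(L*z + 2*L*(L + z)))
Q(-350, -579) + F(-293) = 1/((-350)*(2*(-350) + 3*(-579))) + 78 = -1/(350*(-700 - 1737)) + 78 = -1/350/(-2437) + 78 = -1/350*(-1/2437) + 78 = 1/852950 + 78 = 66530101/852950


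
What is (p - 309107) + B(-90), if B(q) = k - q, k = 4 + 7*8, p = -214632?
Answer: -523589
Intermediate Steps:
k = 60 (k = 4 + 56 = 60)
B(q) = 60 - q
(p - 309107) + B(-90) = (-214632 - 309107) + (60 - 1*(-90)) = -523739 + (60 + 90) = -523739 + 150 = -523589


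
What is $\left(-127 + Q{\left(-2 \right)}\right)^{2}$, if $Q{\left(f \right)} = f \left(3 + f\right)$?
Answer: $16641$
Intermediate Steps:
$\left(-127 + Q{\left(-2 \right)}\right)^{2} = \left(-127 - 2 \left(3 - 2\right)\right)^{2} = \left(-127 - 2\right)^{2} = \left(-129\right)^{2} = 16641$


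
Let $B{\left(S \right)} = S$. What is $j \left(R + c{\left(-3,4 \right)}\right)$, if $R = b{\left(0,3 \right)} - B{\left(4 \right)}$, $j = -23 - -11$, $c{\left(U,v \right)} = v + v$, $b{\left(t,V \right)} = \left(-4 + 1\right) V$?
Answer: $60$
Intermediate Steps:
$b{\left(t,V \right)} = - 3 V$
$c{\left(U,v \right)} = 2 v$
$j = -12$ ($j = -23 + 11 = -12$)
$R = -13$ ($R = \left(-3\right) 3 - 4 = -9 - 4 = -13$)
$j \left(R + c{\left(-3,4 \right)}\right) = - 12 \left(-13 + 2 \cdot 4\right) = - 12 \left(-13 + 8\right) = \left(-12\right) \left(-5\right) = 60$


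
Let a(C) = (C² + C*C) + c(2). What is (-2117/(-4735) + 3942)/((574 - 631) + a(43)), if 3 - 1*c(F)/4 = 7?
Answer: 18667487/17164375 ≈ 1.0876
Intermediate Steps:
c(F) = -16 (c(F) = 12 - 4*7 = 12 - 28 = -16)
a(C) = -16 + 2*C² (a(C) = (C² + C*C) - 16 = (C² + C²) - 16 = 2*C² - 16 = -16 + 2*C²)
(-2117/(-4735) + 3942)/((574 - 631) + a(43)) = (-2117/(-4735) + 3942)/((574 - 631) + (-16 + 2*43²)) = (-2117*(-1/4735) + 3942)/(-57 + (-16 + 2*1849)) = (2117/4735 + 3942)/(-57 + (-16 + 3698)) = 18667487/(4735*(-57 + 3682)) = (18667487/4735)/3625 = (18667487/4735)*(1/3625) = 18667487/17164375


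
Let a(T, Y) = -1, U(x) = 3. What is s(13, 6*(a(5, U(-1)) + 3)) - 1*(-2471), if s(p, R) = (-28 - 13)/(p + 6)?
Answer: 46908/19 ≈ 2468.8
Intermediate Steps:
s(p, R) = -41/(6 + p)
s(13, 6*(a(5, U(-1)) + 3)) - 1*(-2471) = -41/(6 + 13) - 1*(-2471) = -41/19 + 2471 = 46908/19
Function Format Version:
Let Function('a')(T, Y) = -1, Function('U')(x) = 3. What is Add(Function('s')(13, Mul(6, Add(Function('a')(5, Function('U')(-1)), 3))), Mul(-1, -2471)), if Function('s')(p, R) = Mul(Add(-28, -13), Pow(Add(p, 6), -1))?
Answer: Rational(46908, 19) ≈ 2468.8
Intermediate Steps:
Function('s')(p, R) = Mul(-41, Pow(Add(6, p), -1))
Add(Function('s')(13, Mul(6, Add(Function('a')(5, Function('U')(-1)), 3))), Mul(-1, -2471)) = Add(Mul(-41, Pow(Add(6, 13), -1)), Mul(-1, -2471)) = Add(Mul(-41, Pow(19, -1)), 2471) = Add(Mul(-41, Rational(1, 19)), 2471) = Add(Rational(-41, 19), 2471) = Rational(46908, 19)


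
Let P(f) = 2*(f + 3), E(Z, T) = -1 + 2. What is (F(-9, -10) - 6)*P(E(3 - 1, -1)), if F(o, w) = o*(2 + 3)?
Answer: -408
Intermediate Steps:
F(o, w) = 5*o (F(o, w) = o*5 = 5*o)
E(Z, T) = 1
P(f) = 6 + 2*f (P(f) = 2*(3 + f) = 6 + 2*f)
(F(-9, -10) - 6)*P(E(3 - 1, -1)) = (5*(-9) - 6)*(6 + 2*1) = (-45 - 6)*(6 + 2) = -51*8 = -408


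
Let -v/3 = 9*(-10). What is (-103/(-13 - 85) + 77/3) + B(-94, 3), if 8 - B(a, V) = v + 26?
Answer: -76817/294 ≈ -261.28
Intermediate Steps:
v = 270 (v = -27*(-10) = -3*(-90) = 270)
B(a, V) = -288 (B(a, V) = 8 - (270 + 26) = 8 - 1*296 = 8 - 296 = -288)
(-103/(-13 - 85) + 77/3) + B(-94, 3) = (-103/(-13 - 85) + 77/3) - 288 = (-103/(-98) + 77*(⅓)) - 288 = (-103*(-1/98) + 77/3) - 288 = (103/98 + 77/3) - 288 = 7855/294 - 288 = -76817/294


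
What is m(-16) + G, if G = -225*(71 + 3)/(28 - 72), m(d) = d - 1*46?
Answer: 6961/22 ≈ 316.41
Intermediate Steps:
m(d) = -46 + d (m(d) = d - 46 = -46 + d)
G = 8325/22 (G = -16650/(-44) = -16650*(-1)/44 = -225*(-37/22) = 8325/22 ≈ 378.41)
m(-16) + G = (-46 - 16) + 8325/22 = -62 + 8325/22 = 6961/22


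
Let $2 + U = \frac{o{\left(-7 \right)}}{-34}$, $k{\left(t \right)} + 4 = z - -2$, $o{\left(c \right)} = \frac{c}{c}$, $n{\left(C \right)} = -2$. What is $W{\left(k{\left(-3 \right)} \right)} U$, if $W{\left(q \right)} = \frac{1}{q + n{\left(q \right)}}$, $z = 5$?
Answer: $- \frac{69}{34} \approx -2.0294$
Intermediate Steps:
$o{\left(c \right)} = 1$
$k{\left(t \right)} = 3$ ($k{\left(t \right)} = -4 + \left(5 - -2\right) = -4 + \left(5 + 2\right) = -4 + 7 = 3$)
$W{\left(q \right)} = \frac{1}{-2 + q}$ ($W{\left(q \right)} = \frac{1}{q - 2} = \frac{1}{-2 + q}$)
$U = - \frac{69}{34}$ ($U = -2 + 1 \frac{1}{-34} = -2 + 1 \left(- \frac{1}{34}\right) = -2 - \frac{1}{34} = - \frac{69}{34} \approx -2.0294$)
$W{\left(k{\left(-3 \right)} \right)} U = \frac{1}{-2 + 3} \left(- \frac{69}{34}\right) = 1^{-1} \left(- \frac{69}{34}\right) = 1 \left(- \frac{69}{34}\right) = - \frac{69}{34}$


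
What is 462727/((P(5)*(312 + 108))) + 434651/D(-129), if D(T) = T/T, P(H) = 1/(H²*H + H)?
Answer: 24270793/42 ≈ 5.7788e+5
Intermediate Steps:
P(H) = 1/(H + H³) (P(H) = 1/(H³ + H) = 1/(H + H³))
D(T) = 1
462727/((P(5)*(312 + 108))) + 434651/D(-129) = 462727/(((312 + 108)/(5 + 5³))) + 434651/1 = 462727/((420/(5 + 125))) + 434651*1 = 462727/((420/130)) + 434651 = 462727/(((1/130)*420)) + 434651 = 462727/(42/13) + 434651 = 462727*(13/42) + 434651 = 6015451/42 + 434651 = 24270793/42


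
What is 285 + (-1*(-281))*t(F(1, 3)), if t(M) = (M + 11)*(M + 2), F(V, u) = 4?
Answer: 25575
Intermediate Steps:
t(M) = (2 + M)*(11 + M) (t(M) = (11 + M)*(2 + M) = (2 + M)*(11 + M))
285 + (-1*(-281))*t(F(1, 3)) = 285 + (-1*(-281))*(22 + 4² + 13*4) = 285 + 281*(22 + 16 + 52) = 285 + 281*90 = 285 + 25290 = 25575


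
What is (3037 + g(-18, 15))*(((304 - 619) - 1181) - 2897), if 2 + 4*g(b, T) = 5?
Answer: -53379343/4 ≈ -1.3345e+7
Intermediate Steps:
g(b, T) = 3/4 (g(b, T) = -1/2 + (1/4)*5 = -1/2 + 5/4 = 3/4)
(3037 + g(-18, 15))*(((304 - 619) - 1181) - 2897) = (3037 + 3/4)*(((304 - 619) - 1181) - 2897) = 12151*((-315 - 1181) - 2897)/4 = 12151*(-1496 - 2897)/4 = (12151/4)*(-4393) = -53379343/4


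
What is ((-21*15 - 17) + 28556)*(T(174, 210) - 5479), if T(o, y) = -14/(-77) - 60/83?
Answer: -141199619904/913 ≈ -1.5465e+8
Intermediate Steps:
T(o, y) = -494/913 (T(o, y) = -14*(-1/77) - 60*1/83 = 2/11 - 60/83 = -494/913)
((-21*15 - 17) + 28556)*(T(174, 210) - 5479) = ((-21*15 - 17) + 28556)*(-494/913 - 5479) = ((-315 - 17) + 28556)*(-5002821/913) = (-332 + 28556)*(-5002821/913) = 28224*(-5002821/913) = -141199619904/913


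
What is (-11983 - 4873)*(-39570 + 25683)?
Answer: 234079272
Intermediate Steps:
(-11983 - 4873)*(-39570 + 25683) = -16856*(-13887) = 234079272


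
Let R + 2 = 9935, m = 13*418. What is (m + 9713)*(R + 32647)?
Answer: 644959260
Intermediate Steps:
m = 5434
R = 9933 (R = -2 + 9935 = 9933)
(m + 9713)*(R + 32647) = (5434 + 9713)*(9933 + 32647) = 15147*42580 = 644959260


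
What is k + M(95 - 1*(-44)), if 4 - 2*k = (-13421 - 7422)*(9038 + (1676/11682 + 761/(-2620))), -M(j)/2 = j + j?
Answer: 2882779635208157/30606840 ≈ 9.4187e+7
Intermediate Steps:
M(j) = -4*j (M(j) = -2*(j + j) = -4*j)
k = 2882796652611197/30606840 (k = 2 - (-13421 - 7422)*(9038 + (1676/11682 + 761/(-2620)))/2 = 2 - (-20843)*(9038 + (1676*(1/11682) + 761*(-1/2620)))/2 = 2 - (-20843)*(9038 + (838/5841 - 761/2620))/2 = 2 - (-20843)*(9038 - 2249441/15303420)/2 = 2 - (-20843)*138310060519/(2*15303420) = 2 - ½*(-2882796591397517/15303420) = 2 + 2882796591397517/30606840 = 2882796652611197/30606840 ≈ 9.4188e+7)
k + M(95 - 1*(-44)) = 2882796652611197/30606840 - 4*(95 - 1*(-44)) = 2882796652611197/30606840 - 4*(95 + 44) = 2882796652611197/30606840 - 4*139 = 2882796652611197/30606840 - 556 = 2882779635208157/30606840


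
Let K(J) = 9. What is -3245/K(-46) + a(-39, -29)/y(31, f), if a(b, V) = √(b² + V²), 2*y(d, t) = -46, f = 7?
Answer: -3245/9 - √2362/23 ≈ -362.67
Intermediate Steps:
y(d, t) = -23 (y(d, t) = (½)*(-46) = -23)
a(b, V) = √(V² + b²)
-3245/K(-46) + a(-39, -29)/y(31, f) = -3245/9 + √((-29)² + (-39)²)/(-23) = -3245*⅑ + √(841 + 1521)*(-1/23) = -3245/9 + √2362*(-1/23) = -3245/9 - √2362/23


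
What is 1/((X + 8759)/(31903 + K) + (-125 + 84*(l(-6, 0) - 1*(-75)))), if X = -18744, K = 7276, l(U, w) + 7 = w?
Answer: 39179/218883088 ≈ 0.00017900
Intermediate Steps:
l(U, w) = -7 + w
1/((X + 8759)/(31903 + K) + (-125 + 84*(l(-6, 0) - 1*(-75)))) = 1/((-18744 + 8759)/(31903 + 7276) + (-125 + 84*((-7 + 0) - 1*(-75)))) = 1/(-9985/39179 + (-125 + 84*(-7 + 75))) = 1/(-9985*1/39179 + (-125 + 84*68)) = 1/(-9985/39179 + (-125 + 5712)) = 1/(-9985/39179 + 5587) = 1/(218883088/39179) = 39179/218883088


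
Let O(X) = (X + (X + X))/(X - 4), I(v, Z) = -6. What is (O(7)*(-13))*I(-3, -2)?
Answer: 546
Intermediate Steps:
O(X) = 3*X/(-4 + X) (O(X) = (X + 2*X)/(-4 + X) = (3*X)/(-4 + X) = 3*X/(-4 + X))
(O(7)*(-13))*I(-3, -2) = ((3*7/(-4 + 7))*(-13))*(-6) = ((3*7/3)*(-13))*(-6) = ((3*7*(1/3))*(-13))*(-6) = (7*(-13))*(-6) = -91*(-6) = 546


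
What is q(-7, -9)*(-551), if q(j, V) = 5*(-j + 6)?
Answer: -35815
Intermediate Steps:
q(j, V) = 30 - 5*j (q(j, V) = 5*(6 - j) = 30 - 5*j)
q(-7, -9)*(-551) = (30 - 5*(-7))*(-551) = (30 + 35)*(-551) = 65*(-551) = -35815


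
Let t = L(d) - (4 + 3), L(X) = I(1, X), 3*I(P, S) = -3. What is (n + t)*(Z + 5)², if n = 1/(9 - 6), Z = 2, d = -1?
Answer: -1127/3 ≈ -375.67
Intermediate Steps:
I(P, S) = -1 (I(P, S) = (⅓)*(-3) = -1)
L(X) = -1
n = ⅓ (n = 1/3 = ⅓ ≈ 0.33333)
t = -8 (t = -1 - (4 + 3) = -1 - 1*7 = -1 - 7 = -8)
(n + t)*(Z + 5)² = (⅓ - 8)*(2 + 5)² = -23/3*7² = -23/3*49 = -1127/3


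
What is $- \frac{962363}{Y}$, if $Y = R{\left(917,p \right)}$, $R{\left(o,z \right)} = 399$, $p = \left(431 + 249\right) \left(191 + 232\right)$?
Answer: $- \frac{962363}{399} \approx -2411.9$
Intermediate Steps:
$p = 287640$ ($p = 680 \cdot 423 = 287640$)
$Y = 399$
$- \frac{962363}{Y} = - \frac{962363}{399}$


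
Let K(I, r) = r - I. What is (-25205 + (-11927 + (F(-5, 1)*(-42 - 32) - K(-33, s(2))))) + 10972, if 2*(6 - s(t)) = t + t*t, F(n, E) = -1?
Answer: -26122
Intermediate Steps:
s(t) = 6 - t/2 - t²/2 (s(t) = 6 - (t + t*t)/2 = 6 - (t + t²)/2 = 6 + (-t/2 - t²/2) = 6 - t/2 - t²/2)
(-25205 + (-11927 + (F(-5, 1)*(-42 - 32) - K(-33, s(2))))) + 10972 = (-25205 + (-11927 + (-(-42 - 32) - ((6 - ½*2 - ½*2²) - 1*(-33))))) + 10972 = (-25205 + (-11927 + (-1*(-74) - ((6 - 1 - ½*4) + 33)))) + 10972 = (-25205 + (-11927 + (74 - ((6 - 1 - 2) + 33)))) + 10972 = (-25205 + (-11927 + (74 - (3 + 33)))) + 10972 = (-25205 + (-11927 + (74 - 1*36))) + 10972 = (-25205 + (-11927 + (74 - 36))) + 10972 = (-25205 + (-11927 + 38)) + 10972 = (-25205 - 11889) + 10972 = -37094 + 10972 = -26122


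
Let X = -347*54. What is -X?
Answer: 18738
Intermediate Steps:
X = -18738
-X = -1*(-18738) = 18738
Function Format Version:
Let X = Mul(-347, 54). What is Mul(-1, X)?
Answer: 18738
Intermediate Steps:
X = -18738
Mul(-1, X) = Mul(-1, -18738) = 18738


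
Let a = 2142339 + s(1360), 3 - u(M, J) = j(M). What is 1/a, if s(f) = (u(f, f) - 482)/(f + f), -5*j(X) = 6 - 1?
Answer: 1360/2913580801 ≈ 4.6678e-7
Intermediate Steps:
j(X) = -1 (j(X) = -(6 - 1)/5 = -⅕*5 = -1)
u(M, J) = 4 (u(M, J) = 3 - 1*(-1) = 3 + 1 = 4)
s(f) = -239/f (s(f) = (4 - 482)/(f + f) = -478*1/(2*f) = -239/f)
a = 2913580801/1360 (a = 2142339 - 239/1360 = 2913580801/1360 ≈ 2.1423e+6)
1/a = 1/(2913580801/1360) = 1360/2913580801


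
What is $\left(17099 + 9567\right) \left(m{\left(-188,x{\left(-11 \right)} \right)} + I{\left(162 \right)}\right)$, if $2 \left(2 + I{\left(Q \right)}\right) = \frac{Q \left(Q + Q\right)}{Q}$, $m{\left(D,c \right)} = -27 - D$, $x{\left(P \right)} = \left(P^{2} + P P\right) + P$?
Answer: $8559786$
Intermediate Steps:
$x{\left(P \right)} = P + 2 P^{2}$ ($x{\left(P \right)} = \left(P^{2} + P^{2}\right) + P = 2 P^{2} + P = P + 2 P^{2}$)
$I{\left(Q \right)} = -2 + Q$ ($I{\left(Q \right)} = -2 + \frac{Q \left(Q + Q\right) \frac{1}{Q}}{2} = -2 + \frac{Q 2 Q \frac{1}{Q}}{2} = -2 + \frac{2 Q^{2} \frac{1}{Q}}{2} = -2 + \frac{2 Q}{2} = -2 + Q$)
$\left(17099 + 9567\right) \left(m{\left(-188,x{\left(-11 \right)} \right)} + I{\left(162 \right)}\right) = \left(17099 + 9567\right) \left(\left(-27 - -188\right) + \left(-2 + 162\right)\right) = 26666 \left(\left(-27 + 188\right) + 160\right) = 26666 \left(161 + 160\right) = 26666 \cdot 321 = 8559786$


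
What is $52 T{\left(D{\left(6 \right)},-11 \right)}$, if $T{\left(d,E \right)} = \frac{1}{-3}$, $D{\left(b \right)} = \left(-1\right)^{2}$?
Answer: $- \frac{52}{3} \approx -17.333$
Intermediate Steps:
$D{\left(b \right)} = 1$
$T{\left(d,E \right)} = - \frac{1}{3}$
$52 T{\left(D{\left(6 \right)},-11 \right)} = 52 \left(- \frac{1}{3}\right) = - \frac{52}{3}$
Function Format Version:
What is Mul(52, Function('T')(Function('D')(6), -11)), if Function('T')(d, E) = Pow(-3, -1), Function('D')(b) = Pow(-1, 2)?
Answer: Rational(-52, 3) ≈ -17.333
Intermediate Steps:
Function('D')(b) = 1
Function('T')(d, E) = Rational(-1, 3)
Mul(52, Function('T')(Function('D')(6), -11)) = Mul(52, Rational(-1, 3)) = Rational(-52, 3)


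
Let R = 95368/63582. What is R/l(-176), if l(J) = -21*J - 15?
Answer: 47684/117022671 ≈ 0.00040748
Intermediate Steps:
R = 47684/31791 (R = 95368*(1/63582) = 47684/31791 ≈ 1.4999)
l(J) = -15 - 21*J
R/l(-176) = 47684/(31791*(-15 - 21*(-176))) = 47684/(31791*(-15 + 3696)) = (47684/31791)/3681 = (47684/31791)*(1/3681) = 47684/117022671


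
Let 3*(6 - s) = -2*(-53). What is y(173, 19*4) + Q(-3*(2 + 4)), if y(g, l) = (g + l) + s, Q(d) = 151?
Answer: 1112/3 ≈ 370.67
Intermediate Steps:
s = -88/3 (s = 6 - (-2)*(-53)/3 = 6 - ⅓*106 = 6 - 106/3 = -88/3 ≈ -29.333)
y(g, l) = -88/3 + g + l (y(g, l) = (g + l) - 88/3 = -88/3 + g + l)
y(173, 19*4) + Q(-3*(2 + 4)) = (-88/3 + 173 + 19*4) + 151 = (-88/3 + 173 + 76) + 151 = 659/3 + 151 = 1112/3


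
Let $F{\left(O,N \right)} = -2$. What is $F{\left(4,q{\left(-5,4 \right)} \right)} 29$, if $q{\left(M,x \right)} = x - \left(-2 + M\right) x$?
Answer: $-58$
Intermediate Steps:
$q{\left(M,x \right)} = x - x \left(-2 + M\right)$
$F{\left(4,q{\left(-5,4 \right)} \right)} 29 = \left(-2\right) 29 = -58$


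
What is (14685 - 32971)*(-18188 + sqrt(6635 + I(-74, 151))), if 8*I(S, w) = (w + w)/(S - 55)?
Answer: 332585768 - 9143*sqrt(441632661)/129 ≈ 3.3110e+8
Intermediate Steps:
I(S, w) = w/(4*(-55 + S)) (I(S, w) = ((w + w)/(S - 55))/8 = ((2*w)/(-55 + S))/8 = (2*w/(-55 + S))/8 = w/(4*(-55 + S)))
(14685 - 32971)*(-18188 + sqrt(6635 + I(-74, 151))) = (14685 - 32971)*(-18188 + sqrt(6635 + (1/4)*151/(-55 - 74))) = -18286*(-18188 + sqrt(6635 + (1/4)*151/(-129))) = -18286*(-18188 + sqrt(6635 + (1/4)*151*(-1/129))) = -18286*(-18188 + sqrt(6635 - 151/516)) = -18286*(-18188 + sqrt(3423509/516)) = -18286*(-18188 + sqrt(441632661)/258) = 332585768 - 9143*sqrt(441632661)/129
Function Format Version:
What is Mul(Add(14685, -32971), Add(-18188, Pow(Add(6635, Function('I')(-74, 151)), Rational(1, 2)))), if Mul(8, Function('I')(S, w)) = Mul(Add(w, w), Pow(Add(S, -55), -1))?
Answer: Add(332585768, Mul(Rational(-9143, 129), Pow(441632661, Rational(1, 2)))) ≈ 3.3110e+8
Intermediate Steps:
Function('I')(S, w) = Mul(Rational(1, 4), w, Pow(Add(-55, S), -1)) (Function('I')(S, w) = Mul(Rational(1, 8), Mul(Add(w, w), Pow(Add(S, -55), -1))) = Mul(Rational(1, 8), Mul(Mul(2, w), Pow(Add(-55, S), -1))) = Mul(Rational(1, 8), Mul(2, w, Pow(Add(-55, S), -1))) = Mul(Rational(1, 4), w, Pow(Add(-55, S), -1)))
Mul(Add(14685, -32971), Add(-18188, Pow(Add(6635, Function('I')(-74, 151)), Rational(1, 2)))) = Mul(Add(14685, -32971), Add(-18188, Pow(Add(6635, Mul(Rational(1, 4), 151, Pow(Add(-55, -74), -1))), Rational(1, 2)))) = Mul(-18286, Add(-18188, Pow(Add(6635, Mul(Rational(1, 4), 151, Pow(-129, -1))), Rational(1, 2)))) = Mul(-18286, Add(-18188, Pow(Add(6635, Mul(Rational(1, 4), 151, Rational(-1, 129))), Rational(1, 2)))) = Mul(-18286, Add(-18188, Pow(Add(6635, Rational(-151, 516)), Rational(1, 2)))) = Mul(-18286, Add(-18188, Pow(Rational(3423509, 516), Rational(1, 2)))) = Mul(-18286, Add(-18188, Mul(Rational(1, 258), Pow(441632661, Rational(1, 2))))) = Add(332585768, Mul(Rational(-9143, 129), Pow(441632661, Rational(1, 2))))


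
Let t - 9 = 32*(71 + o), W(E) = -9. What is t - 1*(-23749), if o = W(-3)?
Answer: 25742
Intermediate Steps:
o = -9
t = 1993 (t = 9 + 32*(71 - 9) = 9 + 32*62 = 9 + 1984 = 1993)
t - 1*(-23749) = 1993 - 1*(-23749) = 1993 + 23749 = 25742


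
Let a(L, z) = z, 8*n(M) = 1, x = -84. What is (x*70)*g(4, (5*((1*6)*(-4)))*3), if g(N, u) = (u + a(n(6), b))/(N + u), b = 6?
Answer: -520380/89 ≈ -5847.0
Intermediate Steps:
n(M) = ⅛ (n(M) = (⅛)*1 = ⅛)
g(N, u) = (6 + u)/(N + u) (g(N, u) = (u + 6)/(N + u) = (6 + u)/(N + u))
(x*70)*g(4, (5*((1*6)*(-4)))*3) = (-84*70)*((6 + (5*((1*6)*(-4)))*3)/(4 + (5*((1*6)*(-4)))*3)) = -5880*(6 + (5*(6*(-4)))*3)/(4 + (5*(6*(-4)))*3) = -5880*(6 + (5*(-24))*3)/(4 + (5*(-24))*3) = -5880*(6 - 120*3)/(4 - 120*3) = -5880*(6 - 360)/(4 - 360) = -5880*(-354)/(-356) = -(-1470)*(-354)/89 = -5880*177/178 = -520380/89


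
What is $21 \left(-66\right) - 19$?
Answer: $-1405$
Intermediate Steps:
$21 \left(-66\right) - 19 = -1386 - 19 = -1405$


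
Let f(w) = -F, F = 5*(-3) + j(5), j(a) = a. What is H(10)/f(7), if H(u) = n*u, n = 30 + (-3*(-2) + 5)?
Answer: 41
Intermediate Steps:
F = -10 (F = 5*(-3) + 5 = -15 + 5 = -10)
n = 41 (n = 30 + (6 + 5) = 30 + 11 = 41)
H(u) = 41*u
f(w) = 10 (f(w) = -1*(-10) = 10)
H(10)/f(7) = (41*10)/10 = 410*(⅒) = 41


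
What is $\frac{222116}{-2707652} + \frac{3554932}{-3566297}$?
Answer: $- \frac{2604412591029}{2414072801161} \approx -1.0788$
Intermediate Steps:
$\frac{222116}{-2707652} + \frac{3554932}{-3566297} = 222116 \left(- \frac{1}{2707652}\right) + 3554932 \left(- \frac{1}{3566297}\right) = - \frac{55529}{676913} - \frac{3554932}{3566297} = - \frac{2604412591029}{2414072801161}$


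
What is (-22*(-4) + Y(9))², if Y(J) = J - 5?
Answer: 8464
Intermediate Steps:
Y(J) = -5 + J
(-22*(-4) + Y(9))² = (-22*(-4) + (-5 + 9))² = (88 + 4)² = 92² = 8464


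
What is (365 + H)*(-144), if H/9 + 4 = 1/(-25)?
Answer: -1183104/25 ≈ -47324.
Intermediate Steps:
H = -909/25 (H = -36 + 9/(-25) = -36 + 9*(-1/25) = -36 - 9/25 = -909/25 ≈ -36.360)
(365 + H)*(-144) = (365 - 909/25)*(-144) = (8216/25)*(-144) = -1183104/25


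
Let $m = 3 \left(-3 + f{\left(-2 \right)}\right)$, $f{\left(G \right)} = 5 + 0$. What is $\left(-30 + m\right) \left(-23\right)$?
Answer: $552$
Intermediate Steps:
$f{\left(G \right)} = 5$
$m = 6$ ($m = 3 \left(-3 + 5\right) = 3 \cdot 2 = 6$)
$\left(-30 + m\right) \left(-23\right) = \left(-30 + 6\right) \left(-23\right) = \left(-24\right) \left(-23\right) = 552$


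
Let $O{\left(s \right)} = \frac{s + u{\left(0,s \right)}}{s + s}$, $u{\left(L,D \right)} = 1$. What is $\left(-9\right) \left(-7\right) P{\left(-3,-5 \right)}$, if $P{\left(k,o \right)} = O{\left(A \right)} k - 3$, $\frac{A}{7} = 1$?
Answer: $-297$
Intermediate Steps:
$A = 7$ ($A = 7 \cdot 1 = 7$)
$O{\left(s \right)} = \frac{1 + s}{2 s}$ ($O{\left(s \right)} = \frac{s + 1}{s + s} = \frac{1 + s}{2 s}$)
$P{\left(k,o \right)} = -3 + \frac{4 k}{7}$ ($P{\left(k,o \right)} = \frac{1 + 7}{2 \cdot 7} k - 3 = \frac{1}{2} \cdot \frac{1}{7} \cdot 8 k - 3 = \frac{4 k}{7} - 3 = -3 + \frac{4 k}{7}$)
$\left(-9\right) \left(-7\right) P{\left(-3,-5 \right)} = \left(-9\right) \left(-7\right) \left(-3 + \frac{4}{7} \left(-3\right)\right) = 63 \left(-3 - \frac{12}{7}\right) = 63 \left(- \frac{33}{7}\right) = -297$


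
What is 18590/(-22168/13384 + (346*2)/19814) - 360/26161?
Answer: -8060692533556930/703036037679 ≈ -11466.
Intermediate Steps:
18590/(-22168/13384 + (346*2)/19814) - 360/26161 = 18590/(-22168*1/13384 + 692*(1/19814)) - 360*1/26161 = 18590/(-2771/1673 + 346/9907) - 360/26161 = 18590/(-26873439/16574411) - 360/26161 = 18590*(-16574411/26873439) - 360/26161 = -308118300490/26873439 - 360/26161 = -8060692533556930/703036037679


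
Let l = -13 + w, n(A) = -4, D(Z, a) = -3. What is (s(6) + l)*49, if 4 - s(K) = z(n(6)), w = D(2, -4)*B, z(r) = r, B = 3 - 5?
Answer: 49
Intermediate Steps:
B = -2
w = 6 (w = -3*(-2) = 6)
s(K) = 8 (s(K) = 4 - 1*(-4) = 4 + 4 = 8)
l = -7 (l = -13 + 6 = -7)
(s(6) + l)*49 = (8 - 7)*49 = 1*49 = 49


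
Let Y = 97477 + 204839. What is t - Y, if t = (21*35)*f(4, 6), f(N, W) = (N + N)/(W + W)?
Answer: -301826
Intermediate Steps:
f(N, W) = N/W (f(N, W) = (2*N)/((2*W)) = (2*N)*(1/(2*W)) = N/W)
t = 490 (t = (21*35)*(4/6) = 735*(4*(⅙)) = 735*(⅔) = 490)
Y = 302316
t - Y = 490 - 1*302316 = 490 - 302316 = -301826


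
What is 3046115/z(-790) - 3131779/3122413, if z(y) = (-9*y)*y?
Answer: -774346244017/501093759420 ≈ -1.5453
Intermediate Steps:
z(y) = -9*y²
3046115/z(-790) - 3131779/3122413 = 3046115/((-9*(-790)²)) - 3131779/3122413 = 3046115/((-9*624100)) - 3131779*1/3122413 = 3046115/(-5616900) - 447397/446059 = 3046115*(-1/5616900) - 447397/446059 = -609223/1123380 - 447397/446059 = -774346244017/501093759420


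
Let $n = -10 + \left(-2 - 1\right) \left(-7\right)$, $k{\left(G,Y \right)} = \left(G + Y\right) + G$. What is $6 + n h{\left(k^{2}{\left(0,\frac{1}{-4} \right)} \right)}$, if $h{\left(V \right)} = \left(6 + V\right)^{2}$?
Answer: $\frac{105035}{256} \approx 410.29$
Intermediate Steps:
$k{\left(G,Y \right)} = Y + 2 G$
$n = 11$ ($n = -10 - -21 = -10 + 21 = 11$)
$6 + n h{\left(k^{2}{\left(0,\frac{1}{-4} \right)} \right)} = 6 + 11 \left(6 + \left(\frac{1}{-4} + 2 \cdot 0\right)^{2}\right)^{2} = 6 + 11 \left(6 + \left(- \frac{1}{4} + 0\right)^{2}\right)^{2} = 6 + 11 \left(6 + \left(- \frac{1}{4}\right)^{2}\right)^{2} = 6 + 11 \left(6 + \frac{1}{16}\right)^{2} = 6 + 11 \left(\frac{97}{16}\right)^{2} = 6 + 11 \cdot \frac{9409}{256} = 6 + \frac{103499}{256} = \frac{105035}{256}$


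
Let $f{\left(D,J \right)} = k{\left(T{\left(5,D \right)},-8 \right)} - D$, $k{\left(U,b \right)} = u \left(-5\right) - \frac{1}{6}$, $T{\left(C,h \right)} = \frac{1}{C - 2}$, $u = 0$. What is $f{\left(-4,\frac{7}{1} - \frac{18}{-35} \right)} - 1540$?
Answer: $- \frac{9217}{6} \approx -1536.2$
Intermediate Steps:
$T{\left(C,h \right)} = \frac{1}{-2 + C}$
$k{\left(U,b \right)} = - \frac{1}{6}$ ($k{\left(U,b \right)} = 0 \left(-5\right) - \frac{1}{6} = 0 - \frac{1}{6} = - \frac{1}{6}$)
$f{\left(D,J \right)} = - \frac{1}{6} - D$
$f{\left(-4,\frac{7}{1} - \frac{18}{-35} \right)} - 1540 = \left(- \frac{1}{6} - -4\right) - 1540 = \left(- \frac{1}{6} + 4\right) - 1540 = \frac{23}{6} - 1540 = - \frac{9217}{6}$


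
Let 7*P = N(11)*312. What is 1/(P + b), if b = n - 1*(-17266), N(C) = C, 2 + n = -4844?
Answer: 7/90372 ≈ 7.7458e-5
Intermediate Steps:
n = -4846 (n = -2 - 4844 = -4846)
b = 12420 (b = -4846 - 1*(-17266) = -4846 + 17266 = 12420)
P = 3432/7 (P = (11*312)/7 = (⅐)*3432 = 3432/7 ≈ 490.29)
1/(P + b) = 1/(3432/7 + 12420) = 1/(90372/7) = 7/90372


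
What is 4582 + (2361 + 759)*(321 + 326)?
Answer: 2023222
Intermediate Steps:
4582 + (2361 + 759)*(321 + 326) = 4582 + 3120*647 = 4582 + 2018640 = 2023222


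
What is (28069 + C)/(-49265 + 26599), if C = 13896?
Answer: -5995/3238 ≈ -1.8515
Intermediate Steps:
(28069 + C)/(-49265 + 26599) = (28069 + 13896)/(-49265 + 26599) = 41965/(-22666) = 41965*(-1/22666) = -5995/3238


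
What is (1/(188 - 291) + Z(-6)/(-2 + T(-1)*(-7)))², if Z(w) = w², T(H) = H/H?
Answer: 170569/10609 ≈ 16.078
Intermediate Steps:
T(H) = 1
(1/(188 - 291) + Z(-6)/(-2 + T(-1)*(-7)))² = (1/(188 - 291) + (-6)²/(-2 + 1*(-7)))² = (1/(-103) + 36/(-2 - 7))² = (-1/103 + 36/(-9))² = (-1/103 + 36*(-⅑))² = (-1/103 - 4)² = (-413/103)² = 170569/10609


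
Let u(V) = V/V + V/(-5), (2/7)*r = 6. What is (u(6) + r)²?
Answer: 10816/25 ≈ 432.64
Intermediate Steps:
r = 21 (r = (7/2)*6 = 21)
u(V) = 1 - V/5 (u(V) = 1 + V*(-⅕) = 1 - V/5)
(u(6) + r)² = ((1 - ⅕*6) + 21)² = ((1 - 6/5) + 21)² = (-⅕ + 21)² = (104/5)² = 10816/25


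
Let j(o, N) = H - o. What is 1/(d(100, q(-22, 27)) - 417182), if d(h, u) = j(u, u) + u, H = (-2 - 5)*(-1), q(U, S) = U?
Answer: -1/417175 ≈ -2.3971e-6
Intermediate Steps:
H = 7 (H = -7*(-1) = 7)
j(o, N) = 7 - o
d(h, u) = 7 (d(h, u) = (7 - u) + u = 7)
1/(d(100, q(-22, 27)) - 417182) = 1/(7 - 417182) = 1/(-417175) = -1/417175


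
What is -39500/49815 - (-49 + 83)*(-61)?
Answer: 20655362/9963 ≈ 2073.2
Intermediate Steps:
-39500/49815 - (-49 + 83)*(-61) = -39500*1/49815 - 34*(-61) = -7900/9963 - 1*(-2074) = -7900/9963 + 2074 = 20655362/9963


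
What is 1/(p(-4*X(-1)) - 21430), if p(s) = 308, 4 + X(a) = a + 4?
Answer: -1/21122 ≈ -4.7344e-5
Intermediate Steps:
X(a) = a (X(a) = -4 + (a + 4) = -4 + (4 + a) = a)
1/(p(-4*X(-1)) - 21430) = 1/(308 - 21430) = 1/(-21122) = -1/21122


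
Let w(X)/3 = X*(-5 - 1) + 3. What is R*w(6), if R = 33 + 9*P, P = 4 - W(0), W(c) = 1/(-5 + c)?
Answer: -35046/5 ≈ -7009.2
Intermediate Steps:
P = 21/5 (P = 4 - 1/(-5 + 0) = 4 - 1/(-5) = 4 - 1*(-⅕) = 4 + ⅕ = 21/5 ≈ 4.2000)
w(X) = 9 - 18*X (w(X) = 3*(X*(-5 - 1) + 3) = 3*(X*(-6) + 3) = 3*(-6*X + 3) = 3*(3 - 6*X) = 9 - 18*X)
R = 354/5 (R = 33 + 9*(21/5) = 33 + 189/5 = 354/5 ≈ 70.800)
R*w(6) = 354*(9 - 18*6)/5 = 354*(9 - 108)/5 = (354/5)*(-99) = -35046/5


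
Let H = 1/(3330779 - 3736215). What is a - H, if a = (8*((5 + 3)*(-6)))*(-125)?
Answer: 19460928001/405436 ≈ 48000.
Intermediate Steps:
a = 48000 (a = (8*(8*(-6)))*(-125) = (8*(-48))*(-125) = -384*(-125) = 48000)
H = -1/405436 (H = 1/(-405436) = -1/405436 ≈ -2.4665e-6)
a - H = 48000 - 1*(-1/405436) = 48000 + 1/405436 = 19460928001/405436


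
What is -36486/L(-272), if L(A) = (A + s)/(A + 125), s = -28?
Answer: -893907/50 ≈ -17878.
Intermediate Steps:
L(A) = (-28 + A)/(125 + A) (L(A) = (A - 28)/(A + 125) = (-28 + A)/(125 + A))
-36486/L(-272) = -36486*(125 - 272)/(-28 - 272) = -36486/(-300/(-147)) = -36486/((-1/147*(-300))) = -36486/100/49 = -36486*49/100 = -893907/50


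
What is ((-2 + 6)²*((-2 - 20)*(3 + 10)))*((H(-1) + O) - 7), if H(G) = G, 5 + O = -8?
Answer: 96096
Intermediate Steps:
O = -13 (O = -5 - 8 = -13)
((-2 + 6)²*((-2 - 20)*(3 + 10)))*((H(-1) + O) - 7) = ((-2 + 6)²*((-2 - 20)*(3 + 10)))*((-1 - 13) - 7) = (4²*(-22*13))*(-14 - 7) = (16*(-286))*(-21) = -4576*(-21) = 96096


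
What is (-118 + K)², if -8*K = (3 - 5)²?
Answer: 56169/4 ≈ 14042.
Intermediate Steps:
K = -½ (K = -(3 - 5)²/8 = -⅛*(-2)² = -⅛*4 = -½ ≈ -0.50000)
(-118 + K)² = (-118 - ½)² = (-237/2)² = 56169/4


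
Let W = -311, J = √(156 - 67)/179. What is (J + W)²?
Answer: (55669 - √89)²/32041 ≈ 96688.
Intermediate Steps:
J = √89/179 (J = √89*(1/179) = √89/179 ≈ 0.052704)
(J + W)² = (√89/179 - 311)² = (-311 + √89/179)²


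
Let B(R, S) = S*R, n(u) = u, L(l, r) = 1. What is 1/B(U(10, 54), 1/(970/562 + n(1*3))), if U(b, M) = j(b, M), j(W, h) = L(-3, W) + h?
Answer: 1328/15455 ≈ 0.085927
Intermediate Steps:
j(W, h) = 1 + h
U(b, M) = 1 + M
B(R, S) = R*S
1/B(U(10, 54), 1/(970/562 + n(1*3))) = 1/((1 + 54)/(970/562 + 1*3)) = 1/(55/(970*(1/562) + 3)) = 1/(55/(485/281 + 3)) = 1/(55/(1328/281)) = 1/(55*(281/1328)) = 1/(15455/1328) = 1328/15455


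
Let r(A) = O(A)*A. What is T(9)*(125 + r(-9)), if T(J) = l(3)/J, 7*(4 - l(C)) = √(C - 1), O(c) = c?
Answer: 824/9 - 206*√2/63 ≈ 86.931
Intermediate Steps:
l(C) = 4 - √(-1 + C)/7 (l(C) = 4 - √(C - 1)/7 = 4 - √(-1 + C)/7)
r(A) = A² (r(A) = A*A = A²)
T(J) = (4 - √2/7)/J (T(J) = (4 - √(-1 + 3)/7)/J = (4 - √2/7)/J)
T(9)*(125 + r(-9)) = ((⅐)*(28 - √2)/9)*(125 + (-9)²) = ((⅐)*(⅑)*(28 - √2))*(125 + 81) = (4/9 - √2/63)*206 = 824/9 - 206*√2/63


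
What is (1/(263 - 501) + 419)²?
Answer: 9944277841/56644 ≈ 1.7556e+5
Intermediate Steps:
(1/(263 - 501) + 419)² = (1/(-238) + 419)² = (-1/238 + 419)² = (99721/238)² = 9944277841/56644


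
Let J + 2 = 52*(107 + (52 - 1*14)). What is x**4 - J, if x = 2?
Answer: -7522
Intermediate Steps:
J = 7538 (J = -2 + 52*(107 + (52 - 1*14)) = -2 + 52*(107 + (52 - 14)) = -2 + 52*(107 + 38) = -2 + 52*145 = -2 + 7540 = 7538)
x**4 - J = 2**4 - 1*7538 = 16 - 7538 = -7522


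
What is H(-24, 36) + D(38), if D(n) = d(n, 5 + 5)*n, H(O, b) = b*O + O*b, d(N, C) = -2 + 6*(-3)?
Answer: -2488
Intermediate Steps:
d(N, C) = -20 (d(N, C) = -2 - 18 = -20)
H(O, b) = 2*O*b (H(O, b) = O*b + O*b = 2*O*b)
D(n) = -20*n
H(-24, 36) + D(38) = 2*(-24)*36 - 20*38 = -1728 - 760 = -2488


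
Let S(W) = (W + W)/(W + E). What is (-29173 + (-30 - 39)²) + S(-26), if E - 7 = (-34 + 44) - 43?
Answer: -24411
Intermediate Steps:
E = -26 (E = 7 + ((-34 + 44) - 43) = 7 + (10 - 43) = 7 - 33 = -26)
S(W) = 2*W/(-26 + W) (S(W) = (W + W)/(W - 26) = (2*W)/(-26 + W) = 2*W/(-26 + W))
(-29173 + (-30 - 39)²) + S(-26) = (-29173 + (-30 - 39)²) + 2*(-26)/(-26 - 26) = (-29173 + (-69)²) + 2*(-26)/(-52) = (-29173 + 4761) + 2*(-26)*(-1/52) = -24412 + 1 = -24411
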